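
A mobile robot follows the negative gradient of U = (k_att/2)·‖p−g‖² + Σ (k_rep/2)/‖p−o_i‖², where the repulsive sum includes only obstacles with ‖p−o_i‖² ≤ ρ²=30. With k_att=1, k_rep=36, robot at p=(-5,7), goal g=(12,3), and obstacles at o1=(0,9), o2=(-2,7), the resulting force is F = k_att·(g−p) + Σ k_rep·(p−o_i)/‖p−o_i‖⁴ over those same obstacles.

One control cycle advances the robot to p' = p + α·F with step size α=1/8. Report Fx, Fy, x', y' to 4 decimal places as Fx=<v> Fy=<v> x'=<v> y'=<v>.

F_att = 1·(g−p) = 1·(17,-4) = (17.0000,-4.0000)
o1: d²=29 ≤ ρ²=30; F_rep = 36·(-5,-2)/29² = (-0.2140,-0.0856)
o2: d²=9 ≤ ρ²=30; F_rep = 36·(-3,0)/9² = (-1.3333,0.0000)
F = F_att + ΣF_rep = (15.4526,-4.0856)
p' = p + 1/8·F = (-3.0684,6.4893)

Fx=15.4526 Fy=-4.0856 x'=-3.0684 y'=6.4893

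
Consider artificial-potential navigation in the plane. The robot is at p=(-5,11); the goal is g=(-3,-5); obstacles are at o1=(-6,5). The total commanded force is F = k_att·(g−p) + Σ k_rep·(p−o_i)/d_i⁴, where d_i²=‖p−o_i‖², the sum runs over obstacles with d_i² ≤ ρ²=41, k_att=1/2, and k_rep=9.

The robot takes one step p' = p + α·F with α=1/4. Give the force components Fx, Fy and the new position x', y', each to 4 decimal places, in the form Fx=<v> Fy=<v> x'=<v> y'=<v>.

Fx=1.0066 Fy=-7.9606 x'=-4.7484 y'=9.0099

F_att = 1/2·(g−p) = 1/2·(2,-16) = (1.0000,-8.0000)
o1: d²=37 ≤ ρ²=41; F_rep = 9·(1,6)/37² = (0.0066,0.0394)
F = F_att + ΣF_rep = (1.0066,-7.9606)
p' = p + 1/4·F = (-4.7484,9.0099)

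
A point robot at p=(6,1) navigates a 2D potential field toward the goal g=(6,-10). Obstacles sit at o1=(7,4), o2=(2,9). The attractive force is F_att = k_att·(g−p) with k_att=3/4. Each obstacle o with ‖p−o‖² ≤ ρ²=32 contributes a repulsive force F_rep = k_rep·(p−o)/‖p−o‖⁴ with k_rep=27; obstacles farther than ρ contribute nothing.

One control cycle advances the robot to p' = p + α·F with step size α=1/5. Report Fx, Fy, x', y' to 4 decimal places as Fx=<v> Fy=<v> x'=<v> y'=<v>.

Fx=-0.2700 Fy=-9.0600 x'=5.9460 y'=-0.8120

F_att = 3/4·(g−p) = 3/4·(0,-11) = (0.0000,-8.2500)
o1: d²=10 ≤ ρ²=32; F_rep = 27·(-1,-3)/10² = (-0.2700,-0.8100)
o2: d²=80 > ρ²=32 → inactive
F = F_att + ΣF_rep = (-0.2700,-9.0600)
p' = p + 1/5·F = (5.9460,-0.8120)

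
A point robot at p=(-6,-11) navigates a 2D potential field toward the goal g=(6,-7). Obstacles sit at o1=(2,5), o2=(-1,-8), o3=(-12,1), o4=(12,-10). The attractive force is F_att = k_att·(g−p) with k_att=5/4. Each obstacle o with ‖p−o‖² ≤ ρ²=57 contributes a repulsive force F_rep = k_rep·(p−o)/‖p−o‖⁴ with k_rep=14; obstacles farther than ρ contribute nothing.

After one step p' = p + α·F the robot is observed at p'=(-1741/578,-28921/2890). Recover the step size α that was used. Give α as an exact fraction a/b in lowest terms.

F_att = 5/4·(g−p) = 5/4·(12,4) = (15.0000,5.0000)
o1: d²=320 > ρ²=57 → inactive
o2: d²=34 ≤ ρ²=57; F_rep = 14·(-5,-3)/34² = (-0.0606,-0.0363)
o3: d²=180 > ρ²=57 → inactive
o4: d²=325 > ρ²=57 → inactive
F = F_att + ΣF_rep = (14.9394,4.9637)
Δp = p'−p = (2.9879,0.9927); α = Δx/Fx = (1727/578) / (8635/578) = 1/5
check: Δy/Fy = (2869/2890) / (2869/578) = 1/5 ✓

α = 1/5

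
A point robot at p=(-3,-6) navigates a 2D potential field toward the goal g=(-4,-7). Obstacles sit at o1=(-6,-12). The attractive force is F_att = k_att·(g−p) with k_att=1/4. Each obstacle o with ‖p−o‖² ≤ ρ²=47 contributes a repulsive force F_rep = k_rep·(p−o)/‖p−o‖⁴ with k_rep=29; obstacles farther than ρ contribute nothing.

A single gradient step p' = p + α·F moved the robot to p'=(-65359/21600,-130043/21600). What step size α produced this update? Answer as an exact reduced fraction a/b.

F_att = 1/4·(g−p) = 1/4·(-1,-1) = (-0.2500,-0.2500)
o1: d²=45 ≤ ρ²=47; F_rep = 29·(3,6)/45² = (0.0430,0.0859)
F = F_att + ΣF_rep = (-0.2070,-0.1641)
Δp = p'−p = (-0.0259,-0.0205); α = Δx/Fx = (-559/21600) / (-559/2700) = 1/8
check: Δy/Fy = (-443/21600) / (-443/2700) = 1/8 ✓

α = 1/8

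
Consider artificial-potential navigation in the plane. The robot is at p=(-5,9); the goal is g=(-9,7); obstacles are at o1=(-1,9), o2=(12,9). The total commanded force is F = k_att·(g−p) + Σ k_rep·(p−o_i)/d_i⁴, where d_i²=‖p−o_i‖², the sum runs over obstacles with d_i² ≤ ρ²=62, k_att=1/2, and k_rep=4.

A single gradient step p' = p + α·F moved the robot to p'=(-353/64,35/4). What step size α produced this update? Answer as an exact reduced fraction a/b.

F_att = 1/2·(g−p) = 1/2·(-4,-2) = (-2.0000,-1.0000)
o1: d²=16 ≤ ρ²=62; F_rep = 4·(-4,0)/16² = (-0.0625,0.0000)
o2: d²=289 > ρ²=62 → inactive
F = F_att + ΣF_rep = (-2.0625,-1.0000)
Δp = p'−p = (-0.5156,-0.2500); α = Δx/Fx = (-33/64) / (-33/16) = 1/4
check: Δy/Fy = (-1/4) / (-1) = 1/4 ✓

α = 1/4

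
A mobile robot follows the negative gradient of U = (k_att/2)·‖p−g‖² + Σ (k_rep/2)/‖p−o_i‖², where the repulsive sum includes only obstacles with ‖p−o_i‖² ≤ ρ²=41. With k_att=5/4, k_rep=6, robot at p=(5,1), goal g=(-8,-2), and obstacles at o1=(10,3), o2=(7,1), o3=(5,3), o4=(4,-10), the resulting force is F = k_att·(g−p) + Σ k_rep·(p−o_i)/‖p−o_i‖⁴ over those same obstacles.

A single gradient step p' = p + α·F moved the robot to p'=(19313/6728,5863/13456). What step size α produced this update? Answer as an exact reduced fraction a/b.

F_att = 5/4·(g−p) = 5/4·(-13,-3) = (-16.2500,-3.7500)
o1: d²=29 ≤ ρ²=41; F_rep = 6·(-5,-2)/29² = (-0.0357,-0.0143)
o2: d²=4 ≤ ρ²=41; F_rep = 6·(-2,0)/4² = (-0.7500,0.0000)
o3: d²=4 ≤ ρ²=41; F_rep = 6·(0,-2)/4² = (0.0000,-0.7500)
o4: d²=122 > ρ²=41 → inactive
F = F_att + ΣF_rep = (-17.0357,-4.5143)
Δp = p'−p = (-2.1295,-0.5643); α = Δx/Fx = (-14327/6728) / (-14327/841) = 1/8
check: Δy/Fy = (-7593/13456) / (-7593/1682) = 1/8 ✓

α = 1/8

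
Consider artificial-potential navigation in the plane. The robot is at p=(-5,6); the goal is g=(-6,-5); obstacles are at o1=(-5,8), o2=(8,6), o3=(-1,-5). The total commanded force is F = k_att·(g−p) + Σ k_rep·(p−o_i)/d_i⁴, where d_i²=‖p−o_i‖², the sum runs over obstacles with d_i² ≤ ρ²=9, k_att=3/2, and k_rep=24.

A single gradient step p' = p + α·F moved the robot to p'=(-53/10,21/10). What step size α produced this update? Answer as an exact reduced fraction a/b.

α = 1/5

F_att = 3/2·(g−p) = 3/2·(-1,-11) = (-1.5000,-16.5000)
o1: d²=4 ≤ ρ²=9; F_rep = 24·(0,-2)/4² = (0.0000,-3.0000)
o2: d²=169 > ρ²=9 → inactive
o3: d²=137 > ρ²=9 → inactive
F = F_att + ΣF_rep = (-1.5000,-19.5000)
Δp = p'−p = (-0.3000,-3.9000); α = Δx/Fx = (-3/10) / (-3/2) = 1/5
check: Δy/Fy = (-39/10) / (-39/2) = 1/5 ✓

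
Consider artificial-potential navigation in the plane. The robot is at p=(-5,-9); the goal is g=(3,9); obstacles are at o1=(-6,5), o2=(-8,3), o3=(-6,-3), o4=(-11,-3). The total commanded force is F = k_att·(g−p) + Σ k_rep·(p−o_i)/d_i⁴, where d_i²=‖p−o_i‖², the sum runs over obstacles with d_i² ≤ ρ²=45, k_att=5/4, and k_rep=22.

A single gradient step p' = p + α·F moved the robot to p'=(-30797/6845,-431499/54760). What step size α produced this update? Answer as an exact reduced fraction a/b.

F_att = 5/4·(g−p) = 5/4·(8,18) = (10.0000,22.5000)
o1: d²=197 > ρ²=45 → inactive
o2: d²=153 > ρ²=45 → inactive
o3: d²=37 ≤ ρ²=45; F_rep = 22·(1,-6)/37² = (0.0161,-0.0964)
o4: d²=72 > ρ²=45 → inactive
F = F_att + ΣF_rep = (10.0161,22.4036)
Δp = p'−p = (0.5008,1.1202); α = Δx/Fx = (3428/6845) / (13712/1369) = 1/20
check: Δy/Fy = (61341/54760) / (61341/2738) = 1/20 ✓

α = 1/20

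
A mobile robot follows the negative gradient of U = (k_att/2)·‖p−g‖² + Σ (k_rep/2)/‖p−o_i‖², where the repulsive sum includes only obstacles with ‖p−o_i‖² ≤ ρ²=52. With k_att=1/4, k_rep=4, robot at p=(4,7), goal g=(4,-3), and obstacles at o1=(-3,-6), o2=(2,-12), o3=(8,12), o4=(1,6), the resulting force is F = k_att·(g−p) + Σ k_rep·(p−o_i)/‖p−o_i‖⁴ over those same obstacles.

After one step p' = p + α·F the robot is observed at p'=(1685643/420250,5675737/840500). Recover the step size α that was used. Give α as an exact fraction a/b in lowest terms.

F_att = 1/4·(g−p) = 1/4·(0,-10) = (0.0000,-2.5000)
o1: d²=218 > ρ²=52 → inactive
o2: d²=365 > ρ²=52 → inactive
o3: d²=41 ≤ ρ²=52; F_rep = 4·(-4,-5)/41² = (-0.0095,-0.0119)
o4: d²=10 ≤ ρ²=52; F_rep = 4·(3,1)/10² = (0.1200,0.0400)
F = F_att + ΣF_rep = (0.1105,-2.4719)
Δp = p'−p = (0.0110,-0.2472); α = Δx/Fx = (4643/420250) / (4643/42025) = 1/10
check: Δy/Fy = (-207763/840500) / (-207763/84050) = 1/10 ✓

α = 1/10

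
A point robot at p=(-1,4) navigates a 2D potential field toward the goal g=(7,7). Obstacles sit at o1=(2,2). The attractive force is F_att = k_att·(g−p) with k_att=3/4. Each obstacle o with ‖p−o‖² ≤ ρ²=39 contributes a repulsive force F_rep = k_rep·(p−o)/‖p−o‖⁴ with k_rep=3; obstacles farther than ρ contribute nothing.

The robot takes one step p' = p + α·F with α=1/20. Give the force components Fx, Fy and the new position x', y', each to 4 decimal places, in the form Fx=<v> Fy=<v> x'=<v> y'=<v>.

F_att = 3/4·(g−p) = 3/4·(8,3) = (6.0000,2.2500)
o1: d²=13 ≤ ρ²=39; F_rep = 3·(-3,2)/13² = (-0.0533,0.0355)
F = F_att + ΣF_rep = (5.9467,2.2855)
p' = p + 1/20·F = (-0.7027,4.1143)

Fx=5.9467 Fy=2.2855 x'=-0.7027 y'=4.1143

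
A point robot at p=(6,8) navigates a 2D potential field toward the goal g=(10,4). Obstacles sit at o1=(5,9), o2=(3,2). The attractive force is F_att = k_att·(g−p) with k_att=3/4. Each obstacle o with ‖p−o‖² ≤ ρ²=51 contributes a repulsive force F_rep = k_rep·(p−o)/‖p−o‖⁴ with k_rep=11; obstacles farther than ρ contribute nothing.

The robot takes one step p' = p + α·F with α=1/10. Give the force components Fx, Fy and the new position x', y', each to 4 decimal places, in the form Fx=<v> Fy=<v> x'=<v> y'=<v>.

Fx=5.7663 Fy=-5.7174 x'=6.5766 y'=7.4283

F_att = 3/4·(g−p) = 3/4·(4,-4) = (3.0000,-3.0000)
o1: d²=2 ≤ ρ²=51; F_rep = 11·(1,-1)/2² = (2.7500,-2.7500)
o2: d²=45 ≤ ρ²=51; F_rep = 11·(3,6)/45² = (0.0163,0.0326)
F = F_att + ΣF_rep = (5.7663,-5.7174)
p' = p + 1/10·F = (6.5766,7.4283)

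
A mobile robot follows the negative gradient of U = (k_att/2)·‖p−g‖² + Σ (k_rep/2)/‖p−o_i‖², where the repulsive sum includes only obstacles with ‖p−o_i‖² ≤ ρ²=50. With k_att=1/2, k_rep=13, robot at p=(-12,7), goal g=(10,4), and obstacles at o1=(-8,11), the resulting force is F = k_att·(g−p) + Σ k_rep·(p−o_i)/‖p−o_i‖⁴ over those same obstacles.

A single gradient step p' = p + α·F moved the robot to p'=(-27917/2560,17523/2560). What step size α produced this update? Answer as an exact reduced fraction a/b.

α = 1/10

F_att = 1/2·(g−p) = 1/2·(22,-3) = (11.0000,-1.5000)
o1: d²=32 ≤ ρ²=50; F_rep = 13·(-4,-4)/32² = (-0.0508,-0.0508)
F = F_att + ΣF_rep = (10.9492,-1.5508)
Δp = p'−p = (1.0949,-0.1551); α = Δx/Fx = (2803/2560) / (2803/256) = 1/10
check: Δy/Fy = (-397/2560) / (-397/256) = 1/10 ✓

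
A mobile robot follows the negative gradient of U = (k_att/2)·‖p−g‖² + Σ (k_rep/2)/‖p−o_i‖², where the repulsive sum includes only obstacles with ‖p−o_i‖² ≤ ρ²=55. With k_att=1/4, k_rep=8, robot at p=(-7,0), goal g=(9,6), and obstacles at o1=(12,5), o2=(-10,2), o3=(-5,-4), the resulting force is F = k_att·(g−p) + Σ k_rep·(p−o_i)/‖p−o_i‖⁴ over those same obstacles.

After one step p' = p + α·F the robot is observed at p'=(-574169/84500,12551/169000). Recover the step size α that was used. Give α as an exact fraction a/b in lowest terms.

F_att = 1/4·(g−p) = 1/4·(16,6) = (4.0000,1.5000)
o1: d²=386 > ρ²=55 → inactive
o2: d²=13 ≤ ρ²=55; F_rep = 8·(3,-2)/13² = (0.1420,-0.0947)
o3: d²=20 ≤ ρ²=55; F_rep = 8·(-2,4)/20² = (-0.0400,0.0800)
F = F_att + ΣF_rep = (4.1020,1.4853)
Δp = p'−p = (0.2051,0.0743); α = Δx/Fx = (17331/84500) / (17331/4225) = 1/20
check: Δy/Fy = (12551/169000) / (12551/8450) = 1/20 ✓

α = 1/20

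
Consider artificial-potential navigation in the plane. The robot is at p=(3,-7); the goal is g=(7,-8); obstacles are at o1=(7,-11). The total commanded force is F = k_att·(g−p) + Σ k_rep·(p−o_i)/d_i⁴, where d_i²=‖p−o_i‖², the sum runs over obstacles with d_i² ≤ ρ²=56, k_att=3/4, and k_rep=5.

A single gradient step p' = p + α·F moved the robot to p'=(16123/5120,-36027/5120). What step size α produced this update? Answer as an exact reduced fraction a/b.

F_att = 3/4·(g−p) = 3/4·(4,-1) = (3.0000,-0.7500)
o1: d²=32 ≤ ρ²=56; F_rep = 5·(-4,4)/32² = (-0.0195,0.0195)
F = F_att + ΣF_rep = (2.9805,-0.7305)
Δp = p'−p = (0.1490,-0.0365); α = Δx/Fx = (763/5120) / (763/256) = 1/20
check: Δy/Fy = (-187/5120) / (-187/256) = 1/20 ✓

α = 1/20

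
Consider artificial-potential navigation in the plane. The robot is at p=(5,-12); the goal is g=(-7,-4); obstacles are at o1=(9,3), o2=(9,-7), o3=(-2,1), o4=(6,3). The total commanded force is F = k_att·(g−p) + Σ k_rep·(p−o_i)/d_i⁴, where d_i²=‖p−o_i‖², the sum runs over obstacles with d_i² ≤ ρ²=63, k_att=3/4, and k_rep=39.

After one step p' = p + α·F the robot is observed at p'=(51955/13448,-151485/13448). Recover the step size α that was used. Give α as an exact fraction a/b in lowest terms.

F_att = 3/4·(g−p) = 3/4·(-12,8) = (-9.0000,6.0000)
o1: d²=241 > ρ²=63 → inactive
o2: d²=41 ≤ ρ²=63; F_rep = 39·(-4,-5)/41² = (-0.0928,-0.1160)
o3: d²=218 > ρ²=63 → inactive
o4: d²=226 > ρ²=63 → inactive
F = F_att + ΣF_rep = (-9.0928,5.8840)
Δp = p'−p = (-1.1366,0.7355); α = Δx/Fx = (-15285/13448) / (-15285/1681) = 1/8
check: Δy/Fy = (9891/13448) / (9891/1681) = 1/8 ✓

α = 1/8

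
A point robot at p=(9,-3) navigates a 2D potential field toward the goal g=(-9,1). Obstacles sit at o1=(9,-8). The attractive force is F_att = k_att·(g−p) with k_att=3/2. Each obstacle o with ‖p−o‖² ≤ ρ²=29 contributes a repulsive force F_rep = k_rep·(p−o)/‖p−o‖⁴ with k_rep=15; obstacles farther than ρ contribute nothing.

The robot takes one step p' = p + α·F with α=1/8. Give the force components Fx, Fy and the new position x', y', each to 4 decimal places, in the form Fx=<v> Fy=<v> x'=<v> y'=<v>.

F_att = 3/2·(g−p) = 3/2·(-18,4) = (-27.0000,6.0000)
o1: d²=25 ≤ ρ²=29; F_rep = 15·(0,5)/25² = (0.0000,0.1200)
F = F_att + ΣF_rep = (-27.0000,6.1200)
p' = p + 1/8·F = (5.6250,-2.2350)

Fx=-27.0000 Fy=6.1200 x'=5.6250 y'=-2.2350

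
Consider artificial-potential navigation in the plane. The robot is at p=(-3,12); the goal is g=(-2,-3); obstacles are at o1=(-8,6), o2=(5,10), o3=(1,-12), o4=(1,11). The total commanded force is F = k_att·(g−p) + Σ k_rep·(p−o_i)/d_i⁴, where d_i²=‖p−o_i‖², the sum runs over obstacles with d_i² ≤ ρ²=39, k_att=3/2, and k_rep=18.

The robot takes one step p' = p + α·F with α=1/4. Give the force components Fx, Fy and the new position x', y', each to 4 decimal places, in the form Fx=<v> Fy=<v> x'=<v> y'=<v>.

F_att = 3/2·(g−p) = 3/2·(1,-15) = (1.5000,-22.5000)
o1: d²=61 > ρ²=39 → inactive
o2: d²=68 > ρ²=39 → inactive
o3: d²=592 > ρ²=39 → inactive
o4: d²=17 ≤ ρ²=39; F_rep = 18·(-4,1)/17² = (-0.2491,0.0623)
F = F_att + ΣF_rep = (1.2509,-22.4377)
p' = p + 1/4·F = (-2.6873,6.3906)

Fx=1.2509 Fy=-22.4377 x'=-2.6873 y'=6.3906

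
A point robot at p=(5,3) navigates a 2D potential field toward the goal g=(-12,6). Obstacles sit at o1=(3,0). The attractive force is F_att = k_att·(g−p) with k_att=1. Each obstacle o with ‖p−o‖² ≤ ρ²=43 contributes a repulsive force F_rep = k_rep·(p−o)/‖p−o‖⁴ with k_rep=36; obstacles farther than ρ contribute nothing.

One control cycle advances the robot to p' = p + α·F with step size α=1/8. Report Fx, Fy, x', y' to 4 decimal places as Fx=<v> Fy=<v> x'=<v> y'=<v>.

Fx=-16.5740 Fy=3.6391 x'=2.9283 y'=3.4549

F_att = 1·(g−p) = 1·(-17,3) = (-17.0000,3.0000)
o1: d²=13 ≤ ρ²=43; F_rep = 36·(2,3)/13² = (0.4260,0.6391)
F = F_att + ΣF_rep = (-16.5740,3.6391)
p' = p + 1/8·F = (2.9283,3.4549)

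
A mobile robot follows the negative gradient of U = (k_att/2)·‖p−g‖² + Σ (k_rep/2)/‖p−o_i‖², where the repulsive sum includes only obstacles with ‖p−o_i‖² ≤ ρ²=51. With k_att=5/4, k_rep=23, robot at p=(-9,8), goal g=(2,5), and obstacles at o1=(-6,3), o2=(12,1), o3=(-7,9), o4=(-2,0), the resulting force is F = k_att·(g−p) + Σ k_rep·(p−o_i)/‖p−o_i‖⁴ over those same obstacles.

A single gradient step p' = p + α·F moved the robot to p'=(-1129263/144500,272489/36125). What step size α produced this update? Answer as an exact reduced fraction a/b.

F_att = 5/4·(g−p) = 5/4·(11,-3) = (13.7500,-3.7500)
o1: d²=34 ≤ ρ²=51; F_rep = 23·(-3,5)/34² = (-0.0597,0.0995)
o2: d²=490 > ρ²=51 → inactive
o3: d²=5 ≤ ρ²=51; F_rep = 23·(-2,-1)/5² = (-1.8400,-0.9200)
o4: d²=113 > ρ²=51 → inactive
F = F_att + ΣF_rep = (11.8503,-4.5705)
Δp = p'−p = (1.1850,-0.4571); α = Δx/Fx = (171237/144500) / (171237/14450) = 1/10
check: Δy/Fy = (-16511/36125) / (-33022/7225) = 1/10 ✓

α = 1/10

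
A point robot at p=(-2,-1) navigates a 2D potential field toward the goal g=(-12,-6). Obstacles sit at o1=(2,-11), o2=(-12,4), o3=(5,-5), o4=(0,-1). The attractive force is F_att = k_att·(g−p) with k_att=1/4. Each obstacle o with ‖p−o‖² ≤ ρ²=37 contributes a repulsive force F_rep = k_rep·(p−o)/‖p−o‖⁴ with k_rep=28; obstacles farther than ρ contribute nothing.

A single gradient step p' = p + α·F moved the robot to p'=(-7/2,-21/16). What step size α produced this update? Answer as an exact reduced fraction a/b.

F_att = 1/4·(g−p) = 1/4·(-10,-5) = (-2.5000,-1.2500)
o1: d²=116 > ρ²=37 → inactive
o2: d²=125 > ρ²=37 → inactive
o3: d²=65 > ρ²=37 → inactive
o4: d²=4 ≤ ρ²=37; F_rep = 28·(-2,0)/4² = (-3.5000,0.0000)
F = F_att + ΣF_rep = (-6.0000,-1.2500)
Δp = p'−p = (-1.5000,-0.3125); α = Δx/Fx = (-3/2) / (-6) = 1/4
check: Δy/Fy = (-5/16) / (-5/4) = 1/4 ✓

α = 1/4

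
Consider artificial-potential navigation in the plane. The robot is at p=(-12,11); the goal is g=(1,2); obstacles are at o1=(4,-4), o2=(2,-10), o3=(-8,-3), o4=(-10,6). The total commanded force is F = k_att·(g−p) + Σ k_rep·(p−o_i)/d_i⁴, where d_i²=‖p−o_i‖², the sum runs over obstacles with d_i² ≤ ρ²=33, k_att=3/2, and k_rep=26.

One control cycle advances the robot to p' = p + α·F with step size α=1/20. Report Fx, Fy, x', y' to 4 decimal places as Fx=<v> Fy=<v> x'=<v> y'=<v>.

F_att = 3/2·(g−p) = 3/2·(13,-9) = (19.5000,-13.5000)
o1: d²=481 > ρ²=33 → inactive
o2: d²=637 > ρ²=33 → inactive
o3: d²=212 > ρ²=33 → inactive
o4: d²=29 ≤ ρ²=33; F_rep = 26·(-2,5)/29² = (-0.0618,0.1546)
F = F_att + ΣF_rep = (19.4382,-13.3454)
p' = p + 1/20·F = (-11.0281,10.3327)

Fx=19.4382 Fy=-13.3454 x'=-11.0281 y'=10.3327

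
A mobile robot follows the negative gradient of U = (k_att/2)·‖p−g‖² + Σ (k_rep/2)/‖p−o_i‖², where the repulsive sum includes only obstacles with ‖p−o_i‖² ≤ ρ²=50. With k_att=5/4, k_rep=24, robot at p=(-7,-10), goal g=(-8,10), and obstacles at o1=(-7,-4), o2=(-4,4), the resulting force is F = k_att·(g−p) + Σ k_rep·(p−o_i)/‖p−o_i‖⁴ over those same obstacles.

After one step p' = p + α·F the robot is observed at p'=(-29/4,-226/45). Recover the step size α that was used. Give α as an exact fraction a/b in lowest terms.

α = 1/5

F_att = 5/4·(g−p) = 5/4·(-1,20) = (-1.2500,25.0000)
o1: d²=36 ≤ ρ²=50; F_rep = 24·(0,-6)/36² = (0.0000,-0.1111)
o2: d²=205 > ρ²=50 → inactive
F = F_att + ΣF_rep = (-1.2500,24.8889)
Δp = p'−p = (-0.2500,4.9778); α = Δx/Fx = (-1/4) / (-5/4) = 1/5
check: Δy/Fy = (224/45) / (224/9) = 1/5 ✓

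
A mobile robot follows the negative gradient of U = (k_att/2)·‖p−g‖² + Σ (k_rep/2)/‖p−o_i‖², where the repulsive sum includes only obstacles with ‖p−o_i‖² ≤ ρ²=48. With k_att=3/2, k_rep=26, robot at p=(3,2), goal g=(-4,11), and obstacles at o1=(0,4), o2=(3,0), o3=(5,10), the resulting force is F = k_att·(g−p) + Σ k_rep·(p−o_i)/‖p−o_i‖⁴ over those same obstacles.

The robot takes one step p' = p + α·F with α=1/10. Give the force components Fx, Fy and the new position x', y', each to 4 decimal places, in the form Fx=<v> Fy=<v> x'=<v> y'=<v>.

Fx=-10.0385 Fy=16.4423 x'=1.9962 y'=3.6442

F_att = 3/2·(g−p) = 3/2·(-7,9) = (-10.5000,13.5000)
o1: d²=13 ≤ ρ²=48; F_rep = 26·(3,-2)/13² = (0.4615,-0.3077)
o2: d²=4 ≤ ρ²=48; F_rep = 26·(0,2)/4² = (0.0000,3.2500)
o3: d²=68 > ρ²=48 → inactive
F = F_att + ΣF_rep = (-10.0385,16.4423)
p' = p + 1/10·F = (1.9962,3.6442)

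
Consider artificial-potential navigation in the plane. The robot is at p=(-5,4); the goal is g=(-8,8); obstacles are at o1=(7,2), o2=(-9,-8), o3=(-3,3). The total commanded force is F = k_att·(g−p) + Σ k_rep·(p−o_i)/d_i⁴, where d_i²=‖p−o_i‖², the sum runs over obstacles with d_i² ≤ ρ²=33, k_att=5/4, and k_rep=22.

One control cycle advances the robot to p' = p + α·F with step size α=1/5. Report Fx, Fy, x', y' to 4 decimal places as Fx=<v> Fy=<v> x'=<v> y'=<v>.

Fx=-5.5100 Fy=5.8800 x'=-6.1020 y'=5.1760

F_att = 5/4·(g−p) = 5/4·(-3,4) = (-3.7500,5.0000)
o1: d²=148 > ρ²=33 → inactive
o2: d²=160 > ρ²=33 → inactive
o3: d²=5 ≤ ρ²=33; F_rep = 22·(-2,1)/5² = (-1.7600,0.8800)
F = F_att + ΣF_rep = (-5.5100,5.8800)
p' = p + 1/5·F = (-6.1020,5.1760)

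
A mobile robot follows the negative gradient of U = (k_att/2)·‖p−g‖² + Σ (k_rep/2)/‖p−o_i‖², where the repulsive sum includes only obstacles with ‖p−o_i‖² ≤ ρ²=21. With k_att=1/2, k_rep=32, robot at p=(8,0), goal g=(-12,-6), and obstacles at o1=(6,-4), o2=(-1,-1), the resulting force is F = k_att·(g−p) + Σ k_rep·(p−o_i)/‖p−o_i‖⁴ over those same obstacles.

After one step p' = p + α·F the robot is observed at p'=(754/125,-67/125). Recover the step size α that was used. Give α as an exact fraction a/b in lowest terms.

α = 1/5

F_att = 1/2·(g−p) = 1/2·(-20,-6) = (-10.0000,-3.0000)
o1: d²=20 ≤ ρ²=21; F_rep = 32·(2,4)/20² = (0.1600,0.3200)
o2: d²=82 > ρ²=21 → inactive
F = F_att + ΣF_rep = (-9.8400,-2.6800)
Δp = p'−p = (-1.9680,-0.5360); α = Δx/Fx = (-246/125) / (-246/25) = 1/5
check: Δy/Fy = (-67/125) / (-67/25) = 1/5 ✓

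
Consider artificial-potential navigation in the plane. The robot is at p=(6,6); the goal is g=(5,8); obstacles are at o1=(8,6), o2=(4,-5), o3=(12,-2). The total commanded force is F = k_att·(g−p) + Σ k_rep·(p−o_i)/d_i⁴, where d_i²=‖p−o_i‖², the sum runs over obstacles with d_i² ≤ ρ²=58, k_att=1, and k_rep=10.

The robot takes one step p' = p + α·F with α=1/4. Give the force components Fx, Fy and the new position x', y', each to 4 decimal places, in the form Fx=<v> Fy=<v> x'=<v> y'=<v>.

F_att = 1·(g−p) = 1·(-1,2) = (-1.0000,2.0000)
o1: d²=4 ≤ ρ²=58; F_rep = 10·(-2,0)/4² = (-1.2500,0.0000)
o2: d²=125 > ρ²=58 → inactive
o3: d²=100 > ρ²=58 → inactive
F = F_att + ΣF_rep = (-2.2500,2.0000)
p' = p + 1/4·F = (5.4375,6.5000)

Fx=-2.2500 Fy=2.0000 x'=5.4375 y'=6.5000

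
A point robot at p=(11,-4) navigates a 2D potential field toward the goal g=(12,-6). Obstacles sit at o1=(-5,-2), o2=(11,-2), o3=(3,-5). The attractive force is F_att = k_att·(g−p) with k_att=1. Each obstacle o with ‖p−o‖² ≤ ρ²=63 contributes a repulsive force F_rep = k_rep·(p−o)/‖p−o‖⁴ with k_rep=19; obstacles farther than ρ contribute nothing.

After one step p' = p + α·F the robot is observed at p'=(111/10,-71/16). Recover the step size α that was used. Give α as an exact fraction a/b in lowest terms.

α = 1/10

F_att = 1·(g−p) = 1·(1,-2) = (1.0000,-2.0000)
o1: d²=260 > ρ²=63 → inactive
o2: d²=4 ≤ ρ²=63; F_rep = 19·(0,-2)/4² = (0.0000,-2.3750)
o3: d²=65 > ρ²=63 → inactive
F = F_att + ΣF_rep = (1.0000,-4.3750)
Δp = p'−p = (0.1000,-0.4375); α = Δx/Fx = (1/10) / (1) = 1/10
check: Δy/Fy = (-7/16) / (-35/8) = 1/10 ✓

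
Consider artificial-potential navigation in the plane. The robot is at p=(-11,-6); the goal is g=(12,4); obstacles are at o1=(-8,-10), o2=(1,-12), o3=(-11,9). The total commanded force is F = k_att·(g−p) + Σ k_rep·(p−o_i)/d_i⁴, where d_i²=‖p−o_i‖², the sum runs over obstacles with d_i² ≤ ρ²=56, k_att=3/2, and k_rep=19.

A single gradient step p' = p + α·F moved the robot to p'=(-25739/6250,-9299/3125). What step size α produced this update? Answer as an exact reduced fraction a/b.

α = 1/5

F_att = 3/2·(g−p) = 3/2·(23,10) = (34.5000,15.0000)
o1: d²=25 ≤ ρ²=56; F_rep = 19·(-3,4)/25² = (-0.0912,0.1216)
o2: d²=180 > ρ²=56 → inactive
o3: d²=225 > ρ²=56 → inactive
F = F_att + ΣF_rep = (34.4088,15.1216)
Δp = p'−p = (6.8818,3.0243); α = Δx/Fx = (43011/6250) / (43011/1250) = 1/5
check: Δy/Fy = (9451/3125) / (9451/625) = 1/5 ✓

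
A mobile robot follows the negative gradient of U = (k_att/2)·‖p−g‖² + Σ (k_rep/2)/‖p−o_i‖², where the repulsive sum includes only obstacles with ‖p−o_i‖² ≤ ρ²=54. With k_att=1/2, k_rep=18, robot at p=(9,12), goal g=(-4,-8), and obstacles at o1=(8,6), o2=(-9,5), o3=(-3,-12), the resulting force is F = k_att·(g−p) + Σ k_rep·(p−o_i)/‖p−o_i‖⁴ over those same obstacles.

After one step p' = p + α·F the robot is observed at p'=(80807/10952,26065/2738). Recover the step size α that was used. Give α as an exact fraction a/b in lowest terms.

α = 1/4

F_att = 1/2·(g−p) = 1/2·(-13,-20) = (-6.5000,-10.0000)
o1: d²=37 ≤ ρ²=54; F_rep = 18·(1,6)/37² = (0.0131,0.0789)
o2: d²=373 > ρ²=54 → inactive
o3: d²=720 > ρ²=54 → inactive
F = F_att + ΣF_rep = (-6.4869,-9.9211)
Δp = p'−p = (-1.6217,-2.4803); α = Δx/Fx = (-17761/10952) / (-17761/2738) = 1/4
check: Δy/Fy = (-6791/2738) / (-13582/1369) = 1/4 ✓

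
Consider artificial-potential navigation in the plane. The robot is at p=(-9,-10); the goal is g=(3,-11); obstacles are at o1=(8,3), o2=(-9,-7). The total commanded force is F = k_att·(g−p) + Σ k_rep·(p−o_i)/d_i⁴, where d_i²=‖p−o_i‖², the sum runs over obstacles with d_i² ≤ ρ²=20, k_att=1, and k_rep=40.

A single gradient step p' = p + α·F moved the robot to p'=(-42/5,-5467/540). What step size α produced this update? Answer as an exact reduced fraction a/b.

F_att = 1·(g−p) = 1·(12,-1) = (12.0000,-1.0000)
o1: d²=458 > ρ²=20 → inactive
o2: d²=9 ≤ ρ²=20; F_rep = 40·(0,-3)/9² = (0.0000,-1.4815)
F = F_att + ΣF_rep = (12.0000,-2.4815)
Δp = p'−p = (0.6000,-0.1241); α = Δx/Fx = (3/5) / (12) = 1/20
check: Δy/Fy = (-67/540) / (-67/27) = 1/20 ✓

α = 1/20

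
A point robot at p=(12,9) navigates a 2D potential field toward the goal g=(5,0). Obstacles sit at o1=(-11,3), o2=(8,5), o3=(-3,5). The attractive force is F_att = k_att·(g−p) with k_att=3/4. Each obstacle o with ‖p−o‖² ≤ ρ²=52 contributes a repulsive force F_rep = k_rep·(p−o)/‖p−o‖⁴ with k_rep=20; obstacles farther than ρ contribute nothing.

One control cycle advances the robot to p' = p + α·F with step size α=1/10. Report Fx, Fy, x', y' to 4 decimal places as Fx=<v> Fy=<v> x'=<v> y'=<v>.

Fx=-5.1719 Fy=-6.6719 x'=11.4828 y'=8.3328

F_att = 3/4·(g−p) = 3/4·(-7,-9) = (-5.2500,-6.7500)
o1: d²=565 > ρ²=52 → inactive
o2: d²=32 ≤ ρ²=52; F_rep = 20·(4,4)/32² = (0.0781,0.0781)
o3: d²=241 > ρ²=52 → inactive
F = F_att + ΣF_rep = (-5.1719,-6.6719)
p' = p + 1/10·F = (11.4828,8.3328)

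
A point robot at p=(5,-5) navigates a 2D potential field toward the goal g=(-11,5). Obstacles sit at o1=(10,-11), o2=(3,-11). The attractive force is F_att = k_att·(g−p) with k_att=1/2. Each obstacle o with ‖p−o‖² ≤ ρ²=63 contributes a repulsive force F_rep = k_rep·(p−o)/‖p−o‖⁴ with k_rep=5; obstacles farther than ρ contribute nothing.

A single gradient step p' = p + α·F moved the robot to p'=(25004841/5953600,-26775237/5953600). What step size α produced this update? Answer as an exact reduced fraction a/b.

F_att = 1/2·(g−p) = 1/2·(-16,10) = (-8.0000,5.0000)
o1: d²=61 ≤ ρ²=63; F_rep = 5·(-5,6)/61² = (-0.0067,0.0081)
o2: d²=40 ≤ ρ²=63; F_rep = 5·(2,6)/40² = (0.0063,0.0187)
F = F_att + ΣF_rep = (-8.0005,5.0268)
Δp = p'−p = (-0.8000,0.5027); α = Δx/Fx = (-4763159/5953600) / (-4763159/595360) = 1/10
check: Δy/Fy = (2992763/5953600) / (2992763/595360) = 1/10 ✓

α = 1/10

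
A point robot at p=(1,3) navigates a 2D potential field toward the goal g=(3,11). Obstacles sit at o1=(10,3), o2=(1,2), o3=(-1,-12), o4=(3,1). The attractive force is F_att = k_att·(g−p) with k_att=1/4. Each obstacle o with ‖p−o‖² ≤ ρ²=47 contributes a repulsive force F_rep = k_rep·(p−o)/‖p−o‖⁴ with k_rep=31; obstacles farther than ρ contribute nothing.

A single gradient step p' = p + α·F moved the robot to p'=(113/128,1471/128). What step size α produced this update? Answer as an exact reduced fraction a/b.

F_att = 1/4·(g−p) = 1/4·(2,8) = (0.5000,2.0000)
o1: d²=81 > ρ²=47 → inactive
o2: d²=1 ≤ ρ²=47; F_rep = 31·(0,1)/1² = (0.0000,31.0000)
o3: d²=229 > ρ²=47 → inactive
o4: d²=8 ≤ ρ²=47; F_rep = 31·(-2,2)/8² = (-0.9688,0.9688)
F = F_att + ΣF_rep = (-0.4688,33.9688)
Δp = p'−p = (-0.1172,8.4922); α = Δx/Fx = (-15/128) / (-15/32) = 1/4
check: Δy/Fy = (1087/128) / (1087/32) = 1/4 ✓

α = 1/4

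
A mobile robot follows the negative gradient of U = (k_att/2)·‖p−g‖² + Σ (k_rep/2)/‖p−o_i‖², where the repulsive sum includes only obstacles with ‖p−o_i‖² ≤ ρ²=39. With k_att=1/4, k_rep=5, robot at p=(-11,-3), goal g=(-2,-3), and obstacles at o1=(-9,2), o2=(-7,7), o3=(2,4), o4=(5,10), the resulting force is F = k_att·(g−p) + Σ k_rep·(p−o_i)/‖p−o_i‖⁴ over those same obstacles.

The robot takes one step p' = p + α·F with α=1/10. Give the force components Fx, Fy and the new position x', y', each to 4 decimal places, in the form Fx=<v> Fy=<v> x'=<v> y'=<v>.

Fx=2.2381 Fy=-0.0297 x'=-10.7762 y'=-3.0030

F_att = 1/4·(g−p) = 1/4·(9,0) = (2.2500,0.0000)
o1: d²=29 ≤ ρ²=39; F_rep = 5·(-2,-5)/29² = (-0.0119,-0.0297)
o2: d²=116 > ρ²=39 → inactive
o3: d²=218 > ρ²=39 → inactive
o4: d²=425 > ρ²=39 → inactive
F = F_att + ΣF_rep = (2.2381,-0.0297)
p' = p + 1/10·F = (-10.7762,-3.0030)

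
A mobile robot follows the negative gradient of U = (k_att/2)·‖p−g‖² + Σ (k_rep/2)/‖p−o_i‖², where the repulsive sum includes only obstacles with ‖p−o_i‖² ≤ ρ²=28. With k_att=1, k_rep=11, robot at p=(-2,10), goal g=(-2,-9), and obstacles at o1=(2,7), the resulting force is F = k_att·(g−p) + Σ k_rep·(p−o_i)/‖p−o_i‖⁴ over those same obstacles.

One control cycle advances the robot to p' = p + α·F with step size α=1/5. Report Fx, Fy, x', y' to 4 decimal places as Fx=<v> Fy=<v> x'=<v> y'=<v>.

F_att = 1·(g−p) = 1·(0,-19) = (0.0000,-19.0000)
o1: d²=25 ≤ ρ²=28; F_rep = 11·(-4,3)/25² = (-0.0704,0.0528)
F = F_att + ΣF_rep = (-0.0704,-18.9472)
p' = p + 1/5·F = (-2.0141,6.2106)

Fx=-0.0704 Fy=-18.9472 x'=-2.0141 y'=6.2106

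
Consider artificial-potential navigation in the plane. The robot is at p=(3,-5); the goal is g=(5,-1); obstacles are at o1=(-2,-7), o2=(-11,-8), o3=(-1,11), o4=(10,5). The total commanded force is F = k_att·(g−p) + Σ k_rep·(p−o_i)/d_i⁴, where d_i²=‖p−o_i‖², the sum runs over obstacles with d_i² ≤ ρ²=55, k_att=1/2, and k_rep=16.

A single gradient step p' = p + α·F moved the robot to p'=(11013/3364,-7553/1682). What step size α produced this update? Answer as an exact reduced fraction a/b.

α = 1/4

F_att = 1/2·(g−p) = 1/2·(2,4) = (1.0000,2.0000)
o1: d²=29 ≤ ρ²=55; F_rep = 16·(5,2)/29² = (0.0951,0.0380)
o2: d²=205 > ρ²=55 → inactive
o3: d²=272 > ρ²=55 → inactive
o4: d²=149 > ρ²=55 → inactive
F = F_att + ΣF_rep = (1.0951,2.0380)
Δp = p'−p = (0.2738,0.5095); α = Δx/Fx = (921/3364) / (921/841) = 1/4
check: Δy/Fy = (857/1682) / (1714/841) = 1/4 ✓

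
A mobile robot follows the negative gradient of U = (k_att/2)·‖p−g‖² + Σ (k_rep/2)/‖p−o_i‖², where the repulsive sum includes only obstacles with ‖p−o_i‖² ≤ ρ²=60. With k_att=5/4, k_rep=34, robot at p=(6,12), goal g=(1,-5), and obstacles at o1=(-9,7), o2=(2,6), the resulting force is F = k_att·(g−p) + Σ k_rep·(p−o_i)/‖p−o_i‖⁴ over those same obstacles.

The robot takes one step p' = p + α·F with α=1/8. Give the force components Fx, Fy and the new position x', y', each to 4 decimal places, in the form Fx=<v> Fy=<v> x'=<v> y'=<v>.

Fx=-6.1997 Fy=-21.1746 x'=5.2250 y'=9.3532

F_att = 5/4·(g−p) = 5/4·(-5,-17) = (-6.2500,-21.2500)
o1: d²=250 > ρ²=60 → inactive
o2: d²=52 ≤ ρ²=60; F_rep = 34·(4,6)/52² = (0.0503,0.0754)
F = F_att + ΣF_rep = (-6.1997,-21.1746)
p' = p + 1/8·F = (5.2250,9.3532)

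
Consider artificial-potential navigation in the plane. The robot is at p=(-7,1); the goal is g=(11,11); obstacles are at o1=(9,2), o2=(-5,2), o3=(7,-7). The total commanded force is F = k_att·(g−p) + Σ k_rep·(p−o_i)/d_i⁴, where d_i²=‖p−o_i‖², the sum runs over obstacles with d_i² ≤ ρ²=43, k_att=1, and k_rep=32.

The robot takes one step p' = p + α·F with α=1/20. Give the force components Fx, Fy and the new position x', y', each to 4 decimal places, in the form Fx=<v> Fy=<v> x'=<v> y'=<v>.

F_att = 1·(g−p) = 1·(18,10) = (18.0000,10.0000)
o1: d²=257 > ρ²=43 → inactive
o2: d²=5 ≤ ρ²=43; F_rep = 32·(-2,-1)/5² = (-2.5600,-1.2800)
o3: d²=260 > ρ²=43 → inactive
F = F_att + ΣF_rep = (15.4400,8.7200)
p' = p + 1/20·F = (-6.2280,1.4360)

Fx=15.4400 Fy=8.7200 x'=-6.2280 y'=1.4360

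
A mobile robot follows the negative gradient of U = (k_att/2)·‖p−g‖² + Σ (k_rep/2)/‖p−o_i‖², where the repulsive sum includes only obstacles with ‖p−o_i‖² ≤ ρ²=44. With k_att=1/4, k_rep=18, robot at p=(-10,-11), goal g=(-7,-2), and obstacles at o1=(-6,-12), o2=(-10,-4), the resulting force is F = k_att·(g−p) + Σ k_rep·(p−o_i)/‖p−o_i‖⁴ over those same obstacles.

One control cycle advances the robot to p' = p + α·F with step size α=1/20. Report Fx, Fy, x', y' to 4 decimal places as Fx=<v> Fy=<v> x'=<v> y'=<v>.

F_att = 1/4·(g−p) = 1/4·(3,9) = (0.7500,2.2500)
o1: d²=17 ≤ ρ²=44; F_rep = 18·(-4,1)/17² = (-0.2491,0.0623)
o2: d²=49 > ρ²=44 → inactive
F = F_att + ΣF_rep = (0.5009,2.3123)
p' = p + 1/20·F = (-9.9750,-10.8844)

Fx=0.5009 Fy=2.3123 x'=-9.9750 y'=-10.8844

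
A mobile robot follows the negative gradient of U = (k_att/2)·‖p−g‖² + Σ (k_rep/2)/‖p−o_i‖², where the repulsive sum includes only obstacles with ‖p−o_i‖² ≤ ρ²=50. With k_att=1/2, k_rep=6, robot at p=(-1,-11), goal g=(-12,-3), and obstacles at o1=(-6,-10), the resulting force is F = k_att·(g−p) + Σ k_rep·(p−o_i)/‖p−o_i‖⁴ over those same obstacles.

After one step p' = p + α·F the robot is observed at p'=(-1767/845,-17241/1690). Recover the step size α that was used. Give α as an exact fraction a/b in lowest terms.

F_att = 1/2·(g−p) = 1/2·(-11,8) = (-5.5000,4.0000)
o1: d²=26 ≤ ρ²=50; F_rep = 6·(5,-1)/26² = (0.0444,-0.0089)
F = F_att + ΣF_rep = (-5.4556,3.9911)
Δp = p'−p = (-1.0911,0.7982); α = Δx/Fx = (-922/845) / (-922/169) = 1/5
check: Δy/Fy = (1349/1690) / (1349/338) = 1/5 ✓

α = 1/5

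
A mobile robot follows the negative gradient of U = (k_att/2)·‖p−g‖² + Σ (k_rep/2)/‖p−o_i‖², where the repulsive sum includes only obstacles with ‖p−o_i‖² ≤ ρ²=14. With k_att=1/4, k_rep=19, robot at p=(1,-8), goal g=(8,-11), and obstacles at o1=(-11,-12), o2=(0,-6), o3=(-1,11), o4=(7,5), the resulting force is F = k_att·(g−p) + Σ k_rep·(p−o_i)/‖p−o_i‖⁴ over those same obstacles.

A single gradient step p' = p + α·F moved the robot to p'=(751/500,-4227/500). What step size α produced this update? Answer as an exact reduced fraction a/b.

α = 1/5

F_att = 1/4·(g−p) = 1/4·(7,-3) = (1.7500,-0.7500)
o1: d²=160 > ρ²=14 → inactive
o2: d²=5 ≤ ρ²=14; F_rep = 19·(1,-2)/5² = (0.7600,-1.5200)
o3: d²=365 > ρ²=14 → inactive
o4: d²=205 > ρ²=14 → inactive
F = F_att + ΣF_rep = (2.5100,-2.2700)
Δp = p'−p = (0.5020,-0.4540); α = Δx/Fx = (251/500) / (251/100) = 1/5
check: Δy/Fy = (-227/500) / (-227/100) = 1/5 ✓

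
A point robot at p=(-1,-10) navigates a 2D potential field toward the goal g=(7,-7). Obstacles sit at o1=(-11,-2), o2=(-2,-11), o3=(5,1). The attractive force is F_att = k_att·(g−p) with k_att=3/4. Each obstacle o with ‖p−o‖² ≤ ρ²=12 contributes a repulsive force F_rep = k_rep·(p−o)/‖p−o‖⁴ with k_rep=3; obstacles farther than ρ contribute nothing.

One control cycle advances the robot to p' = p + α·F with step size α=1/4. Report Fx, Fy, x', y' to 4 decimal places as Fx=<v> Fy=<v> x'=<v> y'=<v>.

F_att = 3/4·(g−p) = 3/4·(8,3) = (6.0000,2.2500)
o1: d²=164 > ρ²=12 → inactive
o2: d²=2 ≤ ρ²=12; F_rep = 3·(1,1)/2² = (0.7500,0.7500)
o3: d²=157 > ρ²=12 → inactive
F = F_att + ΣF_rep = (6.7500,3.0000)
p' = p + 1/4·F = (0.6875,-9.2500)

Fx=6.7500 Fy=3.0000 x'=0.6875 y'=-9.2500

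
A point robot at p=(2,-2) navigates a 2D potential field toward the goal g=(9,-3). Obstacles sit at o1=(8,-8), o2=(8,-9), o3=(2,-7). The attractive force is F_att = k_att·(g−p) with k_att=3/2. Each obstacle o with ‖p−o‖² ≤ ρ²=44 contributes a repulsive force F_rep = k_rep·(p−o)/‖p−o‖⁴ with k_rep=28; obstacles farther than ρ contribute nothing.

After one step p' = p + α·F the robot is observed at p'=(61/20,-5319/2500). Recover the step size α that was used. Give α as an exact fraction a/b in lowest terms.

F_att = 3/2·(g−p) = 3/2·(7,-1) = (10.5000,-1.5000)
o1: d²=72 > ρ²=44 → inactive
o2: d²=85 > ρ²=44 → inactive
o3: d²=25 ≤ ρ²=44; F_rep = 28·(0,5)/25² = (0.0000,0.2240)
F = F_att + ΣF_rep = (10.5000,-1.2760)
Δp = p'−p = (1.0500,-0.1276); α = Δx/Fx = (21/20) / (21/2) = 1/10
check: Δy/Fy = (-319/2500) / (-319/250) = 1/10 ✓

α = 1/10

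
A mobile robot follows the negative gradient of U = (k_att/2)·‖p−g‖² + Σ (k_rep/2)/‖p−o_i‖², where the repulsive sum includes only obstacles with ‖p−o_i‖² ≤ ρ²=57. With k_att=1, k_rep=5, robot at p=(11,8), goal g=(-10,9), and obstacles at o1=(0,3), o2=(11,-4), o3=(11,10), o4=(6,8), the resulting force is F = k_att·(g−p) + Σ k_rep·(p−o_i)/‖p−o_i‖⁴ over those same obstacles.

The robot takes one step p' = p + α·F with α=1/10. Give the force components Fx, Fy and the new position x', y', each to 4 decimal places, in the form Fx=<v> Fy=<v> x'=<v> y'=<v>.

Fx=-20.9600 Fy=0.3750 x'=8.9040 y'=8.0375

F_att = 1·(g−p) = 1·(-21,1) = (-21.0000,1.0000)
o1: d²=146 > ρ²=57 → inactive
o2: d²=144 > ρ²=57 → inactive
o3: d²=4 ≤ ρ²=57; F_rep = 5·(0,-2)/4² = (0.0000,-0.6250)
o4: d²=25 ≤ ρ²=57; F_rep = 5·(5,0)/25² = (0.0400,0.0000)
F = F_att + ΣF_rep = (-20.9600,0.3750)
p' = p + 1/10·F = (8.9040,8.0375)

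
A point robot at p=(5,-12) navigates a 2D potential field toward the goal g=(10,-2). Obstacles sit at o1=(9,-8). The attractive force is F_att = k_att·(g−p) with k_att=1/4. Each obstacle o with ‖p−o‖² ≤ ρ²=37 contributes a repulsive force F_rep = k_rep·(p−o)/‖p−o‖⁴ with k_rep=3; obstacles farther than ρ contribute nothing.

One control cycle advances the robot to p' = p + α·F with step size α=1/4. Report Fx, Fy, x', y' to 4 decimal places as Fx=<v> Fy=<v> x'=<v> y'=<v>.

F_att = 1/4·(g−p) = 1/4·(5,10) = (1.2500,2.5000)
o1: d²=32 ≤ ρ²=37; F_rep = 3·(-4,-4)/32² = (-0.0117,-0.0117)
F = F_att + ΣF_rep = (1.2383,2.4883)
p' = p + 1/4·F = (5.3096,-11.3779)

Fx=1.2383 Fy=2.4883 x'=5.3096 y'=-11.3779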